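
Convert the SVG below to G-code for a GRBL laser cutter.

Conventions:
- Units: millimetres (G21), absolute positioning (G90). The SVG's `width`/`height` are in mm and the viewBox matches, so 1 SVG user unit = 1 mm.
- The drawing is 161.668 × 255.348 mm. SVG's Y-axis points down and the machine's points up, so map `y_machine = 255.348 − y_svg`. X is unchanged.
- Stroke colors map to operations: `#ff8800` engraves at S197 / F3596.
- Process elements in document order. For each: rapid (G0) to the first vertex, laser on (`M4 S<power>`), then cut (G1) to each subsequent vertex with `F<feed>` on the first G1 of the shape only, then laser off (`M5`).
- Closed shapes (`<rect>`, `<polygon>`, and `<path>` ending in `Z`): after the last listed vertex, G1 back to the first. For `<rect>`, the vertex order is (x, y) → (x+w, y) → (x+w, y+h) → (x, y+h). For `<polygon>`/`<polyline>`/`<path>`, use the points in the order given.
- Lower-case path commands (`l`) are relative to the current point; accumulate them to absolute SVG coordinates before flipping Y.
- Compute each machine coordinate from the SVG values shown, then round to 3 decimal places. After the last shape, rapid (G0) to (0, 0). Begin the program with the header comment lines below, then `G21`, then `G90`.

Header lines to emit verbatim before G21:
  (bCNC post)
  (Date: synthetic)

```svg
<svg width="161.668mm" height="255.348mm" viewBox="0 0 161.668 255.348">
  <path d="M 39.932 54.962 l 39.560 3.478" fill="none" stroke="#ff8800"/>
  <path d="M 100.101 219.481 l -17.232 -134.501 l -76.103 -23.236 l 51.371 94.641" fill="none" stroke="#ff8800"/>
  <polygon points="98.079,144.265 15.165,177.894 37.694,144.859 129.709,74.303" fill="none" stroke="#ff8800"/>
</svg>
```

viewBox `0 0 161.668 255.348` with mm width/height → 1 unit = 1 mm. Flip: y_m = 255.348 − y_svg.

**Shape 1** — `<path>` line segment, stroke `#ff8800` → engrave (S197, F3596). Machine vertices: (39.932,200.386) → (79.492,196.908). Open path.

**Shape 2** — `<path>` open polyline, stroke `#ff8800` → engrave (S197, F3596). Machine vertices: (100.101,35.867) → (82.869,170.368) → (6.766,193.604) → (58.137,98.963). Open path.

**Shape 3** — `<polygon>` closed polygon, stroke `#ff8800` → engrave (S197, F3596). Machine vertices: (98.079,111.083) → (15.165,77.454) → (37.694,110.489) → (129.709,181.045) → (98.079,111.083). Closed: final G1 returns to the first vertex.

(bCNC post)
(Date: synthetic)
G21
G90
G0 X39.932 Y200.386
M4 S197
G1 X79.492 Y196.908 F3596
M5
G0 X100.101 Y35.867
M4 S197
G1 X82.869 Y170.368 F3596
G1 X6.766 Y193.604
G1 X58.137 Y98.963
M5
G0 X98.079 Y111.083
M4 S197
G1 X15.165 Y77.454 F3596
G1 X37.694 Y110.489
G1 X129.709 Y181.045
G1 X98.079 Y111.083
M5
G0 X0.000 Y0.000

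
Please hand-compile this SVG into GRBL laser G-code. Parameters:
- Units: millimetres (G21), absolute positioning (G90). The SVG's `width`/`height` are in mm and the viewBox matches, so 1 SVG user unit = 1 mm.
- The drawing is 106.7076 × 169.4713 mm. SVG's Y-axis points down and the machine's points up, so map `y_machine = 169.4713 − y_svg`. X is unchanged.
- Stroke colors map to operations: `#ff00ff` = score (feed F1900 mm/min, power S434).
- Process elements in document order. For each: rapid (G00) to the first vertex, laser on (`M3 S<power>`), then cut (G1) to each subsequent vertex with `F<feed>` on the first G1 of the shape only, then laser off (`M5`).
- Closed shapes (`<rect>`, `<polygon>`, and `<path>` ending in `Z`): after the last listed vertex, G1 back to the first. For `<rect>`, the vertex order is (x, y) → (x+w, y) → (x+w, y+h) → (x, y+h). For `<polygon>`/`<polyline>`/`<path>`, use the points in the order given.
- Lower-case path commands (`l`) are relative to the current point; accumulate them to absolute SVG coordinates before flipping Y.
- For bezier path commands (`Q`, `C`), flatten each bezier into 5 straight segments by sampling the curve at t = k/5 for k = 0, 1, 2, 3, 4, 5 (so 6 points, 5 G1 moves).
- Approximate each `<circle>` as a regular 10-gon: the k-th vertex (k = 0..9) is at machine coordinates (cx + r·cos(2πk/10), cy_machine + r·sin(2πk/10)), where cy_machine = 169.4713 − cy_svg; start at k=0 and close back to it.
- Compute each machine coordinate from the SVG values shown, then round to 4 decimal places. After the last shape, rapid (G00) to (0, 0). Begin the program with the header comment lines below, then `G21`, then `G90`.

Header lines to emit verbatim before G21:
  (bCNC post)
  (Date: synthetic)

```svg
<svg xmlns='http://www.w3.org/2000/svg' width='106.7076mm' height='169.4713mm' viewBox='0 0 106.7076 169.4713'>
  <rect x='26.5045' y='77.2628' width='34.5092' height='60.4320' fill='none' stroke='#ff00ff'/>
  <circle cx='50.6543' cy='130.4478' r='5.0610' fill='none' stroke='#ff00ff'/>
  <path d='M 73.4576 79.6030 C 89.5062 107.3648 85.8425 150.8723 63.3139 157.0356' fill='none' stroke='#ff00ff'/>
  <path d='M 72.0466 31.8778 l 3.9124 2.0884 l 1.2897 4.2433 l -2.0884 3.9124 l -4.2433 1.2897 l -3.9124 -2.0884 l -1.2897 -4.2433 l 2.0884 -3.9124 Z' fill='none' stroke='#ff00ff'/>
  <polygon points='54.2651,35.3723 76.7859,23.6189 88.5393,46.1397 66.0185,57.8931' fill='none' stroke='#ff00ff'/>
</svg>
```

Since the viewBox matches the mm dimensions, user units are millimetres directly. The only transform is the Y-flip y_m = 169.4713 − y_svg.

Shape 1 is a rectangle drawn with `<rect>`. Its stroke #ff00ff means score at S434, F1900. After flipping Y the toolpath is (26.5045,92.2085) → (61.0137,92.2085) → (61.0137,31.7765) → (26.5045,31.7765) → (26.5045,92.2085), returning to the start.

Shape 2 is a circle drawn with `<circle>`. Its stroke #ff00ff means score at S434, F1900. After flipping Y the toolpath is (55.7153,39.0235) → (54.7487,41.9983) → (52.2182,43.8368) → (49.0904,43.8368) → (46.5599,41.9983) → (45.5933,39.0235) → (46.5599,36.0487) → (49.0904,34.2102) → (52.2182,34.2102) → (54.7487,36.0487) → (55.7153,39.0235), returning to the start.

Shape 3 is a cubic bezier drawn with `<path>`. Its stroke #ff00ff means score at S434, F1900. After flipping Y the toolpath is (73.4576,89.8683) → (80.7281,71.7465) → (83.3082,52.3940) → (81.2388,34.3591) → (74.5605,20.1903) → (63.3139,12.4357).

Shape 4 is a regular polygon drawn with `<path>`. Its stroke #ff00ff means score at S434, F1900. After flipping Y the toolpath is (72.0466,137.5935) → (75.9590,135.5051) → (77.2487,131.2618) → (75.1603,127.3494) → (70.9170,126.0597) → (67.0046,128.1481) → (65.7149,132.3914) → (67.8033,136.3038) → (72.0466,137.5935), returning to the start.

Shape 5 is a regular polygon drawn with `<polygon>`. Its stroke #ff00ff means score at S434, F1900. After flipping Y the toolpath is (54.2651,134.0990) → (76.7859,145.8524) → (88.5393,123.3316) → (66.0185,111.5782) → (54.2651,134.0990), returning to the start.

(bCNC post)
(Date: synthetic)
G21
G90
G00 X26.5045 Y92.2085
M3 S434
G1 X61.0137 Y92.2085 F1900
G1 X61.0137 Y31.7765
G1 X26.5045 Y31.7765
G1 X26.5045 Y92.2085
M5
G00 X55.7153 Y39.0235
M3 S434
G1 X54.7487 Y41.9983 F1900
G1 X52.2182 Y43.8368
G1 X49.0904 Y43.8368
G1 X46.5599 Y41.9983
G1 X45.5933 Y39.0235
G1 X46.5599 Y36.0487
G1 X49.0904 Y34.2102
G1 X52.2182 Y34.2102
G1 X54.7487 Y36.0487
G1 X55.7153 Y39.0235
M5
G00 X73.4576 Y89.8683
M3 S434
G1 X80.7281 Y71.7465 F1900
G1 X83.3082 Y52.3940
G1 X81.2388 Y34.3591
G1 X74.5605 Y20.1903
G1 X63.3139 Y12.4357
M5
G00 X72.0466 Y137.5935
M3 S434
G1 X75.9590 Y135.5051 F1900
G1 X77.2487 Y131.2618
G1 X75.1603 Y127.3494
G1 X70.9170 Y126.0597
G1 X67.0046 Y128.1481
G1 X65.7149 Y132.3914
G1 X67.8033 Y136.3038
G1 X72.0466 Y137.5935
M5
G00 X54.2651 Y134.0990
M3 S434
G1 X76.7859 Y145.8524 F1900
G1 X88.5393 Y123.3316
G1 X66.0185 Y111.5782
G1 X54.2651 Y134.0990
M5
G00 X0.0000 Y0.0000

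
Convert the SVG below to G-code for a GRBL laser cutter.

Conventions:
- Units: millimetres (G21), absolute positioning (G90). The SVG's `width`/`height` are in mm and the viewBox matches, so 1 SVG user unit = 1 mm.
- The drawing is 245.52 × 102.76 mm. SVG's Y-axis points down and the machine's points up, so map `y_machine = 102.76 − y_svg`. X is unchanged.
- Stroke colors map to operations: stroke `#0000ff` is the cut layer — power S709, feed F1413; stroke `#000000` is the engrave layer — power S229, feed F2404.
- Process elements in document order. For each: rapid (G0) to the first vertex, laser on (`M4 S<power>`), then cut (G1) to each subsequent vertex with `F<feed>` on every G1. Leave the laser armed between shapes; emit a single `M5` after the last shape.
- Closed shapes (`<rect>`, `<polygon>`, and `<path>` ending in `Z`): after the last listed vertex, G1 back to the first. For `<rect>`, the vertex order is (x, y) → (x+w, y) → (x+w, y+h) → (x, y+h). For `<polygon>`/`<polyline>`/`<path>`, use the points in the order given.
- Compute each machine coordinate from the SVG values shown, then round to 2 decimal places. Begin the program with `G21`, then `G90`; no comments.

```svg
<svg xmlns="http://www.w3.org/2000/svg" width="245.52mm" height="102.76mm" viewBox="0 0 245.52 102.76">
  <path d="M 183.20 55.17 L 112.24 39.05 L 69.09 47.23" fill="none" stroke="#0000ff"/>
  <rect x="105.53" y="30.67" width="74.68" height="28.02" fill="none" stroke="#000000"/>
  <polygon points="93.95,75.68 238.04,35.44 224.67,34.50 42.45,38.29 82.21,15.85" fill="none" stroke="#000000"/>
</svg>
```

G21
G90
G0 X183.20 Y47.59
M4 S709
G1 X112.24 Y63.71 F1413
G1 X69.09 Y55.53 F1413
G0 X105.53 Y72.09
M4 S229
G1 X180.21 Y72.09 F2404
G1 X180.21 Y44.07 F2404
G1 X105.53 Y44.07 F2404
G1 X105.53 Y72.09 F2404
G0 X93.95 Y27.08
M4 S229
G1 X238.04 Y67.32 F2404
G1 X224.67 Y68.26 F2404
G1 X42.45 Y64.47 F2404
G1 X82.21 Y86.91 F2404
G1 X93.95 Y27.08 F2404
M5

viewBox `0 0 245.52 102.76` with mm width/height → 1 unit = 1 mm. Flip: y_m = 102.76 − y_svg.

**Shape 1** — `<path>` open polyline, stroke `#0000ff` → cut (S709, F1413). Machine vertices: (183.20,47.59) → (112.24,63.71) → (69.09,55.53). Open path.

**Shape 2** — `<rect>` rectangle, stroke `#000000` → engrave (S229, F2404). Machine vertices: (105.53,72.09) → (180.21,72.09) → (180.21,44.07) → (105.53,44.07) → (105.53,72.09). Closed: final G1 returns to the first vertex.

**Shape 3** — `<polygon>` closed polygon, stroke `#000000` → engrave (S229, F2404). Machine vertices: (93.95,27.08) → (238.04,67.32) → (224.67,68.26) → (42.45,64.47) → (82.21,86.91) → (93.95,27.08). Closed: final G1 returns to the first vertex.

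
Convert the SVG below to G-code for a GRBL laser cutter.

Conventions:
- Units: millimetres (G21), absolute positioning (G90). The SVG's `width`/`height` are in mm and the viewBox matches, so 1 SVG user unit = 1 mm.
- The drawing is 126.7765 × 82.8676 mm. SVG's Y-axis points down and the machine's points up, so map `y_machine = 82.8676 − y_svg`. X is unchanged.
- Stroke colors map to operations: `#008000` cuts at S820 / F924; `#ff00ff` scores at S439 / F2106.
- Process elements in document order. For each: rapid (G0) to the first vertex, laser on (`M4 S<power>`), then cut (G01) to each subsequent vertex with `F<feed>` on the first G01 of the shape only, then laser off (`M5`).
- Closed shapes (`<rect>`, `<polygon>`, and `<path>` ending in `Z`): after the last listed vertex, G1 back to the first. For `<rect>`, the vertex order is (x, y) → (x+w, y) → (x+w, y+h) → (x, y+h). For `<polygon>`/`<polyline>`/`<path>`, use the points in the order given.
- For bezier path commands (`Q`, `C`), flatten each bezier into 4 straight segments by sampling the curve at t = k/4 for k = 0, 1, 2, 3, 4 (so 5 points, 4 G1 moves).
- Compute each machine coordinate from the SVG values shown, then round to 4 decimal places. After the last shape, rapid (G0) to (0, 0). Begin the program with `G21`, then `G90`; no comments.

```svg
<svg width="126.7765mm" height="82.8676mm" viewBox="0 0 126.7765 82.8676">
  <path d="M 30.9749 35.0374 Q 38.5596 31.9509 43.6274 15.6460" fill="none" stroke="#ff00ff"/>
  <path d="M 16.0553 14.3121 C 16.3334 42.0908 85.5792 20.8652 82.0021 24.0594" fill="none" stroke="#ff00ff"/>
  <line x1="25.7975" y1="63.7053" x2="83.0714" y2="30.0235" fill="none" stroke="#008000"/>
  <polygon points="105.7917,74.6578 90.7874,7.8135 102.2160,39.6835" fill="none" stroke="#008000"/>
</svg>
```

1 u = 1 mm; y_m = 82.8676 − y.

[1] `<path>` quadratic bezier, #ff00ff→score S439 F2106: (30.9749,47.8302) → (34.6099,50.1996) → (37.9304,54.2213) → (40.9362,59.8953) → (43.6274,67.2216)

[2] `<path>` cubic bezier, #ff00ff→score S439 F2106: (16.0553,68.5555) → (26.9798,55.7625) → (50.4744,54.4627) → (73.2461,57.7724) → (82.0021,58.8082)

[3] `<line>` line segment, #008000→cut S820 F924: (25.7975,19.1623) → (83.0714,52.8441)

[4] `<polygon>` closed polygon, #008000→cut S820 F924: (105.7917,8.2098) → (90.7874,75.0541) → (102.2160,43.1841) → (105.7917,8.2098) (closed)

G21
G90
G0 X30.9749 Y47.8302
M4 S439
G01 X34.6099 Y50.1996 F2106
G01 X37.9304 Y54.2213
G01 X40.9362 Y59.8953
G01 X43.6274 Y67.2216
M5
G0 X16.0553 Y68.5555
M4 S439
G01 X26.9798 Y55.7625 F2106
G01 X50.4744 Y54.4627
G01 X73.2461 Y57.7724
G01 X82.0021 Y58.8082
M5
G0 X25.7975 Y19.1623
M4 S820
G01 X83.0714 Y52.8441 F924
M5
G0 X105.7917 Y8.2098
M4 S820
G01 X90.7874 Y75.0541 F924
G01 X102.2160 Y43.1841
G01 X105.7917 Y8.2098
M5
G0 X0.0000 Y0.0000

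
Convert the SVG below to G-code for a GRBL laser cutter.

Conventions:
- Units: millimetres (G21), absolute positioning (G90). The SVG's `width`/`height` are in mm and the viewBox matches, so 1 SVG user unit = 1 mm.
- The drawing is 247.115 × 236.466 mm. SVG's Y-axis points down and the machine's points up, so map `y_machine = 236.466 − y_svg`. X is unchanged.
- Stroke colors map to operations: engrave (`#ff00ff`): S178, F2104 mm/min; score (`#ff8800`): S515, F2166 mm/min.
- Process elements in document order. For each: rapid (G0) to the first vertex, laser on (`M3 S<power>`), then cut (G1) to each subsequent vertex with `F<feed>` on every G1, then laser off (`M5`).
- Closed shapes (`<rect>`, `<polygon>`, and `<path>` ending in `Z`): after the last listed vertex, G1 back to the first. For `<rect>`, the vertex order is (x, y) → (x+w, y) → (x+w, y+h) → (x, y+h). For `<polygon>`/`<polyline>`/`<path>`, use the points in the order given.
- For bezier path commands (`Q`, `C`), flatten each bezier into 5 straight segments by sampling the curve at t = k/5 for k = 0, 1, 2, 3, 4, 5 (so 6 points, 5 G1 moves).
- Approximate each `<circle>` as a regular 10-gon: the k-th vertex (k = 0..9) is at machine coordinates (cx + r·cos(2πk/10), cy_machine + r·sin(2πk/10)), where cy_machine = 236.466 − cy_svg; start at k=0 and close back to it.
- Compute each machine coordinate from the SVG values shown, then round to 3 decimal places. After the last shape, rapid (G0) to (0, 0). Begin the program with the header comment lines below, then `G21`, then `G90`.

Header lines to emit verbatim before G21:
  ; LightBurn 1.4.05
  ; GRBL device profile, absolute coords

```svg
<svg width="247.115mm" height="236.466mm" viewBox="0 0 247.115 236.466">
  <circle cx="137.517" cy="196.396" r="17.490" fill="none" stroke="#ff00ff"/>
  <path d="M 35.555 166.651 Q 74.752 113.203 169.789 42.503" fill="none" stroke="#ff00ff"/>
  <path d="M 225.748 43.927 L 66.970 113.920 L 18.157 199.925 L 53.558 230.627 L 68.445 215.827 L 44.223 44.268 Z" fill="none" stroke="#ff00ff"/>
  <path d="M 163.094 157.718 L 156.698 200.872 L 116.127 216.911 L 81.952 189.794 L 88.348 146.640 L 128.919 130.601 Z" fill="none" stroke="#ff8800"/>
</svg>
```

; LightBurn 1.4.05
; GRBL device profile, absolute coords
G21
G90
G0 X155.007 Y40.070
M3 S178
G1 X151.667 Y50.350 F2104
G1 X142.922 Y56.704 F2104
G1 X132.112 Y56.704 F2104
G1 X123.367 Y50.350 F2104
G1 X120.027 Y40.070 F2104
G1 X123.367 Y29.790 F2104
G1 X132.112 Y23.436 F2104
G1 X142.922 Y23.436 F2104
G1 X151.667 Y29.790 F2104
G1 X155.007 Y40.070 F2104
M5
G0 X35.555 Y69.815
M3 S178
G1 X53.467 Y91.884 F2104
G1 X75.847 Y115.334 F2104
G1 X102.694 Y140.163 F2104
G1 X134.008 Y166.373 F2104
G1 X169.789 Y193.963 F2104
M5
G0 X225.748 Y192.539
M3 S178
G1 X66.970 Y122.546 F2104
G1 X18.157 Y36.541 F2104
G1 X53.558 Y5.839 F2104
G1 X68.445 Y20.639 F2104
G1 X44.223 Y192.198 F2104
G1 X225.748 Y192.539 F2104
M5
G0 X163.094 Y78.748
M3 S515
G1 X156.698 Y35.594 F2166
G1 X116.127 Y19.555 F2166
G1 X81.952 Y46.672 F2166
G1 X88.348 Y89.826 F2166
G1 X128.919 Y105.865 F2166
G1 X163.094 Y78.748 F2166
M5
G0 X0.000 Y0.000

viewBox `0 0 247.115 236.466` with mm width/height → 1 unit = 1 mm. Flip: y_m = 236.466 − y_svg.

**Shape 1** — `<circle>` circle, stroke `#ff00ff` → engrave (S178, F2104). Machine vertices: (155.007,40.070) → (151.667,50.350) → (142.922,56.704) → (132.112,56.704) → (123.367,50.350) → (120.027,40.070) → (123.367,29.790) → (132.112,23.436) → (142.922,23.436) → (151.667,29.790) → (155.007,40.070). Closed: final G1 returns to the first vertex.

**Shape 2** — `<path>` quadratic bezier, stroke `#ff00ff` → engrave (S178, F2104). Control points (SVG): P0=(35.555,166.651), P1=(74.752,113.203), P2=(169.789,42.503); sampled at t=k/5. Machine vertices: (35.555,69.815) → (53.467,91.884) → (75.847,115.334) → (102.694,140.163) → (134.008,166.373) → (169.789,193.963). Open path.

**Shape 3** — `<path>` closed polygon, stroke `#ff00ff` → engrave (S178, F2104). Machine vertices: (225.748,192.539) → (66.970,122.546) → (18.157,36.541) → (53.558,5.839) → (68.445,20.639) → (44.223,192.198) → (225.748,192.539). Closed: final G1 returns to the first vertex.

**Shape 4** — `<path>` regular polygon, stroke `#ff8800` → score (S515, F2166). Machine vertices: (163.094,78.748) → (156.698,35.594) → (116.127,19.555) → (81.952,46.672) → (88.348,89.826) → (128.919,105.865) → (163.094,78.748). Closed: final G1 returns to the first vertex.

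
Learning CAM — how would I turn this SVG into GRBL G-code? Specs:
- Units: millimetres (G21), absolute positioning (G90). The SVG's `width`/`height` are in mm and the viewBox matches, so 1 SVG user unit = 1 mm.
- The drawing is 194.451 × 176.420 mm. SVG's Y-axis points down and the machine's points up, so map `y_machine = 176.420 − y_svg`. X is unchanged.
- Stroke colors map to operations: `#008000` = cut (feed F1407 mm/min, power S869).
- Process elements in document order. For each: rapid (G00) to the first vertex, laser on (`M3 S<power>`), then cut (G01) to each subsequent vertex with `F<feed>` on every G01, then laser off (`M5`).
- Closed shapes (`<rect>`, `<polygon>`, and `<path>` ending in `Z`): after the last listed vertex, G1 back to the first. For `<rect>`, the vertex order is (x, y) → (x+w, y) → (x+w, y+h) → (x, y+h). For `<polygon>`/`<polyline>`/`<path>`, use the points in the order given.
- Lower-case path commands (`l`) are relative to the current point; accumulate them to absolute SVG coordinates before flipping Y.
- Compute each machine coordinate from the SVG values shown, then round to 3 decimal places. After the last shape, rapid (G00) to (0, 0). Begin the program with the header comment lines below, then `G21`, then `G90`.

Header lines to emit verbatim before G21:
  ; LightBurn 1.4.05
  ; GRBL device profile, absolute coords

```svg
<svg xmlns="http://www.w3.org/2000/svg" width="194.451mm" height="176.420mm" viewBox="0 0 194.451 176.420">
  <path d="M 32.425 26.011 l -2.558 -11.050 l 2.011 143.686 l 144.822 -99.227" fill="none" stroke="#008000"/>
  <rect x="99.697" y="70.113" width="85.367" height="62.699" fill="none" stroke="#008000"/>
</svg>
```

1 u = 1 mm; y_m = 176.420 − y.

[1] `<path>` open polyline, #008000→cut S869 F1407: (32.425,150.409) → (29.867,161.459) → (31.878,17.773) → (176.700,117.000)

[2] `<rect>` rectangle, #008000→cut S869 F1407: (99.697,106.307) → (185.064,106.307) → (185.064,43.608) → (99.697,43.608) → (99.697,106.307) (closed)

; LightBurn 1.4.05
; GRBL device profile, absolute coords
G21
G90
G00 X32.425 Y150.409
M3 S869
G01 X29.867 Y161.459 F1407
G01 X31.878 Y17.773 F1407
G01 X176.700 Y117.000 F1407
M5
G00 X99.697 Y106.307
M3 S869
G01 X185.064 Y106.307 F1407
G01 X185.064 Y43.608 F1407
G01 X99.697 Y43.608 F1407
G01 X99.697 Y106.307 F1407
M5
G00 X0.000 Y0.000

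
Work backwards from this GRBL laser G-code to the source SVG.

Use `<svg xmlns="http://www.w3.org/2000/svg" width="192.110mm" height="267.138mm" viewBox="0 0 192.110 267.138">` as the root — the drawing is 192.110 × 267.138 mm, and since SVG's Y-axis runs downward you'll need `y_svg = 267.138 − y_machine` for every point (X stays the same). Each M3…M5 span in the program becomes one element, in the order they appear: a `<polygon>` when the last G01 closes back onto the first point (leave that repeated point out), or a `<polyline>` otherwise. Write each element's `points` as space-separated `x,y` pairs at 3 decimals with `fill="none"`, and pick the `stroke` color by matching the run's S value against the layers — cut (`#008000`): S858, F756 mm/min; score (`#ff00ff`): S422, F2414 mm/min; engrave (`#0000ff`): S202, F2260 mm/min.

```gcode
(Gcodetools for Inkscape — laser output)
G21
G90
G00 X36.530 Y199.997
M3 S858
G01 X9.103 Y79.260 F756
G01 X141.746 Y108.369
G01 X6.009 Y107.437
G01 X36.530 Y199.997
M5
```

Machine Y-up, SVG Y-down with viewBox height 267.138, so y_svg = 267.138 − y_machine; X carries over. Every run uses S858, so all elements get stroke `#008000` (cut).

Run 1: The run returns to its start, so emit a `<polygon>` with points (Y-flipped): 36.530,67.141 9.103,187.878 141.746,158.769 6.009,159.701.

<svg xmlns="http://www.w3.org/2000/svg" width="192.110mm" height="267.138mm" viewBox="0 0 192.110 267.138">
  <polygon points="36.530,67.141 9.103,187.878 141.746,158.769 6.009,159.701" fill="none" stroke="#008000"/>
</svg>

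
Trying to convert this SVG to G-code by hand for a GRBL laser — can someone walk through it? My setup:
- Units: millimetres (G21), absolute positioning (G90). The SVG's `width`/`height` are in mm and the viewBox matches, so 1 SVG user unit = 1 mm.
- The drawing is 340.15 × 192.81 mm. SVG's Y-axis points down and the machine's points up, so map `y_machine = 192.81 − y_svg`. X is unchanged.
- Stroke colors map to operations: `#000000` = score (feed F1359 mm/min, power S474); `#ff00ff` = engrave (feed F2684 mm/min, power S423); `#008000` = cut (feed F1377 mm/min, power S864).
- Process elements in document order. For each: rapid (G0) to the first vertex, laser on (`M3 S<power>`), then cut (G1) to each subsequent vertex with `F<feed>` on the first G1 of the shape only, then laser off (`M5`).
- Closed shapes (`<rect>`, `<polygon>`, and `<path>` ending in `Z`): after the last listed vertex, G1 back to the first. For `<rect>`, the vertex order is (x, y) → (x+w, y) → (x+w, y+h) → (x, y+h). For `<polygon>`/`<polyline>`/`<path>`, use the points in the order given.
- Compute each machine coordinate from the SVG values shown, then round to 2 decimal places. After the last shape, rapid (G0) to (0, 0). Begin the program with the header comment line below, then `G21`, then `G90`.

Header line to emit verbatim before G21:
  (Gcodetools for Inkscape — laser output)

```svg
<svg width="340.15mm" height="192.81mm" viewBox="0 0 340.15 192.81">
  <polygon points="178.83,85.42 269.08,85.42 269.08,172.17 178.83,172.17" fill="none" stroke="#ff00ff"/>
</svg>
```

(Gcodetools for Inkscape — laser output)
G21
G90
G0 X178.83 Y107.39
M3 S423
G1 X269.08 Y107.39 F2684
G1 X269.08 Y20.64
G1 X178.83 Y20.64
G1 X178.83 Y107.39
M5
G0 X0.00 Y0.00

viewBox `0 0 340.15 192.81` with mm width/height → 1 unit = 1 mm. Flip: y_m = 192.81 − y_svg.

**Shape 1** — `<polygon>` rectangle, stroke `#ff00ff` → engrave (S423, F2684). Machine vertices: (178.83,107.39) → (269.08,107.39) → (269.08,20.64) → (178.83,20.64) → (178.83,107.39). Closed: final G1 returns to the first vertex.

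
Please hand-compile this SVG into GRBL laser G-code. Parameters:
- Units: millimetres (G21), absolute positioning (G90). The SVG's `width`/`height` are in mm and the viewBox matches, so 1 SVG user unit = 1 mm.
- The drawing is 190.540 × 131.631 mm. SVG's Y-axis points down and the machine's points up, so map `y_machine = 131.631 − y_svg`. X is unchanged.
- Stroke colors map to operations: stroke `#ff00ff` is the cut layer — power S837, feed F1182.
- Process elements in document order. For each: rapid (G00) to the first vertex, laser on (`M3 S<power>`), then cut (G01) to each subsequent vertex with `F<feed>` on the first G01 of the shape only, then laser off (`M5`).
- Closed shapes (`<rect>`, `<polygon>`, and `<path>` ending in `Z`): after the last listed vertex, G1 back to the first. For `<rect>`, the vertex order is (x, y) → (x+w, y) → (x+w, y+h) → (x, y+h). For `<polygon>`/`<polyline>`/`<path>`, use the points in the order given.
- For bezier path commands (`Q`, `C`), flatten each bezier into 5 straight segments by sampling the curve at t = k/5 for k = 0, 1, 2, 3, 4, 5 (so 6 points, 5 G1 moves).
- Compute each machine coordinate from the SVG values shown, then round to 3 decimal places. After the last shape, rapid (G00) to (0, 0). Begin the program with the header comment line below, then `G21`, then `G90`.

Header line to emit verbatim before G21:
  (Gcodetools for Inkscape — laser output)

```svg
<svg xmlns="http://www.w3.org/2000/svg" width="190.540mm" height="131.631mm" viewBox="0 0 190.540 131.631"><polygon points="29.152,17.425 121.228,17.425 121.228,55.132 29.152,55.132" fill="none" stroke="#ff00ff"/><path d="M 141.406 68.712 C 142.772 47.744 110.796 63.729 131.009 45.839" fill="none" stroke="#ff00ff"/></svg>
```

(Gcodetools for Inkscape — laser output)
G21
G90
G00 X29.152 Y114.206
M3 S837
G01 X121.228 Y114.206 F1182
G01 X121.228 Y76.499
G01 X29.152 Y76.499
G01 X29.152 Y114.206
M5
G00 X141.406 Y62.919
M3 S837
G01 X138.909 Y71.632 F1182
G01 X132.515 Y74.876
G01 X126.330 Y76.051
G01 X124.460 Y78.556
G01 X131.009 Y85.792
M5
G00 X0.000 Y0.000

Since the viewBox matches the mm dimensions, user units are millimetres directly. The only transform is the Y-flip y_m = 131.631 − y_svg.

Shape 1 is a rectangle drawn with `<polygon>`. Its stroke #ff00ff means cut at S837, F1182. After flipping Y the toolpath is (29.152,114.206) → (121.228,114.206) → (121.228,76.499) → (29.152,76.499) → (29.152,114.206), returning to the start.

Shape 2 is a cubic bezier drawn with `<path>`. Its stroke #ff00ff means cut at S837, F1182. After flipping Y the toolpath is (141.406,62.919) → (138.909,71.632) → (132.515,74.876) → (126.330,76.051) → (124.460,78.556) → (131.009,85.792).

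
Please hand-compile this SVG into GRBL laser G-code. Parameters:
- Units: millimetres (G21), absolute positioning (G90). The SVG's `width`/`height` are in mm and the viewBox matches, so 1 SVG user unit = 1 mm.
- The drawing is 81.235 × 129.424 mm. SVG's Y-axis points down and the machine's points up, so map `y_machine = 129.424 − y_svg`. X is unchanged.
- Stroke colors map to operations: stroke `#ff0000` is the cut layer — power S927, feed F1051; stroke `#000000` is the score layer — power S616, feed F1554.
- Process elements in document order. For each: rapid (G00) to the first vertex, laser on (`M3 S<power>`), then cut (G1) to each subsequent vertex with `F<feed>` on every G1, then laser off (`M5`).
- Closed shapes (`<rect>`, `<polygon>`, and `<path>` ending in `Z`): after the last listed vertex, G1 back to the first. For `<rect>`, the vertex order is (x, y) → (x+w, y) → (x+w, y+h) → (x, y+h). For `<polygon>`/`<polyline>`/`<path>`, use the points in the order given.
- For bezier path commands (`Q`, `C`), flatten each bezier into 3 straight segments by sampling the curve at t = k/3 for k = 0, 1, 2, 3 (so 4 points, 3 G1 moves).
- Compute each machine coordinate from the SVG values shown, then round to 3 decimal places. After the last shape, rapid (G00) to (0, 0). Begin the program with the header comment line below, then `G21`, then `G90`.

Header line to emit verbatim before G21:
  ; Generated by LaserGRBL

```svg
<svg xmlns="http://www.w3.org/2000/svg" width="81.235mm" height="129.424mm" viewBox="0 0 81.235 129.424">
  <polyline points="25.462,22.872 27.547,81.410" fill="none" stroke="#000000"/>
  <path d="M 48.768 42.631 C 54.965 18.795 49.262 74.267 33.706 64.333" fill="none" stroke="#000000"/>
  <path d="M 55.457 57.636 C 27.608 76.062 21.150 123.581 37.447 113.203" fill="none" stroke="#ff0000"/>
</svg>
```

; Generated by LaserGRBL
G21
G90
G00 X25.462 Y106.552
M3 S616
G1 X27.547 Y48.014 F1554
M5
G00 X48.768 Y86.793
M3 S616
G1 X51.074 Y89.553 F1554
G1 X45.902 Y71.599 F1554
G1 X33.706 Y65.091 F1554
M5
G00 X55.457 Y71.788
M3 S927
G1 X34.789 Y46.886 F1051
G1 X28.684 Y21.920 F1051
G1 X37.447 Y16.221 F1051
M5
G00 X0.000 Y0.000

viewBox `0 0 81.235 129.424` with mm width/height → 1 unit = 1 mm. Flip: y_m = 129.424 − y_svg.

**Shape 1** — `<polyline>` line segment, stroke `#000000` → score (S616, F1554). Machine vertices: (25.462,106.552) → (27.547,48.014). Open path.

**Shape 2** — `<path>` cubic bezier, stroke `#000000` → score (S616, F1554). Control points (SVG): P0=(48.768,42.631), P1=(54.965,18.795), P2=(49.262,74.267), P3=(33.706,64.333); sampled at t=k/3. Machine vertices: (48.768,86.793) → (51.074,89.553) → (45.902,71.599) → (33.706,65.091). Open path.

**Shape 3** — `<path>` cubic bezier, stroke `#ff0000` → cut (S927, F1051). Control points (SVG): P0=(55.457,57.636), P1=(27.608,76.062), P2=(21.150,123.581), P3=(37.447,113.203); sampled at t=k/3. Machine vertices: (55.457,71.788) → (34.789,46.886) → (28.684,21.920) → (37.447,16.221). Open path.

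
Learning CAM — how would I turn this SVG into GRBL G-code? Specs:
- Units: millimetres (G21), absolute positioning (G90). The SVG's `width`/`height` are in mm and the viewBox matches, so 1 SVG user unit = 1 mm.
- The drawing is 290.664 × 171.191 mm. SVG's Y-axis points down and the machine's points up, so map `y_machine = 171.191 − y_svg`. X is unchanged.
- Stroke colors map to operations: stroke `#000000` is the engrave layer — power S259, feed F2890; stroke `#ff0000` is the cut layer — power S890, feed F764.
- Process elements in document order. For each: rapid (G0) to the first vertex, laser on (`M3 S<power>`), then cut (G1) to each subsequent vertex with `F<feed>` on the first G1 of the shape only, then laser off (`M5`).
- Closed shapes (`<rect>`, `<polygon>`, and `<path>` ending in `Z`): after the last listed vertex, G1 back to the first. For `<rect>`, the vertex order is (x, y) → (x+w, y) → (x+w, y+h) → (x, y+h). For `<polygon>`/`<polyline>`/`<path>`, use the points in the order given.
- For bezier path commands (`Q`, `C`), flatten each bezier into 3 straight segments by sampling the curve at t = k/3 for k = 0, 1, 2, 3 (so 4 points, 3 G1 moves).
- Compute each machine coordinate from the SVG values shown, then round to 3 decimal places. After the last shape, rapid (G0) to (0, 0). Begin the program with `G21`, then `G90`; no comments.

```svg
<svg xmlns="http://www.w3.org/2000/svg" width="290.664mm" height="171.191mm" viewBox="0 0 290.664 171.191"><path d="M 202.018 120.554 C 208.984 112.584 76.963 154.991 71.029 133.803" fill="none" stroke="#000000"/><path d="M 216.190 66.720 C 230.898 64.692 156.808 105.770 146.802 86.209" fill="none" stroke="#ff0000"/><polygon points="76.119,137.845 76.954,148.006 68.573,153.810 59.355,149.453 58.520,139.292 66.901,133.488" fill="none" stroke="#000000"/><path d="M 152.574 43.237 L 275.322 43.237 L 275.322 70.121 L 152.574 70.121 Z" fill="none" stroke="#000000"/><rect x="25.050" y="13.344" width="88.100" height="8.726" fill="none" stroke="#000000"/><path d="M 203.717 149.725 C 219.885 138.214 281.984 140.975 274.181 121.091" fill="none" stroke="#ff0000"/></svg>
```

G21
G90
G0 X202.018 Y50.637
M3 S259
G1 X172.473 Y46.036 F2890
G1 X109.174 Y33.177
G1 X71.029 Y37.388
M5
G0 X216.190 Y104.471
M3 S890
G1 X206.961 Y95.973 F764
G1 X172.507 Y81.792
G1 X146.802 Y84.982
M5
G0 X76.119 Y33.346
M3 S259
G1 X76.954 Y23.185 F2890
G1 X68.573 Y17.381
G1 X59.355 Y21.738
G1 X58.520 Y31.899
G1 X66.901 Y37.703
G1 X76.119 Y33.346
M5
G0 X152.574 Y127.954
M3 S259
G1 X275.322 Y127.954 F2890
G1 X275.322 Y101.070
G1 X152.574 Y101.070
G1 X152.574 Y127.954
M5
G0 X25.050 Y157.847
M3 S259
G1 X113.150 Y157.847 F2890
G1 X113.150 Y149.121
G1 X25.050 Y149.121
G1 X25.050 Y157.847
M5
G0 X203.717 Y21.466
M3 S890
G1 X230.905 Y29.587 F764
G1 X262.973 Y36.397
G1 X274.181 Y50.100
M5
G0 X0.000 Y0.000

viewBox `0 0 290.664 171.191` with mm width/height → 1 unit = 1 mm. Flip: y_m = 171.191 − y_svg.

**Shape 1** — `<path>` cubic bezier, stroke `#000000` → engrave (S259, F2890). Control points (SVG): P0=(202.018,120.554), P1=(208.984,112.584), P2=(76.963,154.991), P3=(71.029,133.803); sampled at t=k/3. Machine vertices: (202.018,50.637) → (172.473,46.036) → (109.174,33.177) → (71.029,37.388). Open path.

**Shape 2** — `<path>` cubic bezier, stroke `#ff0000` → cut (S890, F764). Control points (SVG): P0=(216.190,66.720), P1=(230.898,64.692), P2=(156.808,105.770), P3=(146.802,86.209); sampled at t=k/3. Machine vertices: (216.190,104.471) → (206.961,95.973) → (172.507,81.792) → (146.802,84.982). Open path.

**Shape 3** — `<polygon>` regular polygon, stroke `#000000` → engrave (S259, F2890). Machine vertices: (76.119,33.346) → (76.954,23.185) → (68.573,17.381) → (59.355,21.738) → (58.520,31.899) → (66.901,37.703) → (76.119,33.346). Closed: final G1 returns to the first vertex.

**Shape 4** — `<path>` rectangle, stroke `#000000` → engrave (S259, F2890). Machine vertices: (152.574,127.954) → (275.322,127.954) → (275.322,101.070) → (152.574,101.070) → (152.574,127.954). Closed: final G1 returns to the first vertex.

**Shape 5** — `<rect>` rectangle, stroke `#000000` → engrave (S259, F2890). Machine vertices: (25.050,157.847) → (113.150,157.847) → (113.150,149.121) → (25.050,149.121) → (25.050,157.847). Closed: final G1 returns to the first vertex.

**Shape 6** — `<path>` cubic bezier, stroke `#ff0000` → cut (S890, F764). Control points (SVG): P0=(203.717,149.725), P1=(219.885,138.214), P2=(281.984,140.975), P3=(274.181,121.091); sampled at t=k/3. Machine vertices: (203.717,21.466) → (230.905,29.587) → (262.973,36.397) → (274.181,50.100). Open path.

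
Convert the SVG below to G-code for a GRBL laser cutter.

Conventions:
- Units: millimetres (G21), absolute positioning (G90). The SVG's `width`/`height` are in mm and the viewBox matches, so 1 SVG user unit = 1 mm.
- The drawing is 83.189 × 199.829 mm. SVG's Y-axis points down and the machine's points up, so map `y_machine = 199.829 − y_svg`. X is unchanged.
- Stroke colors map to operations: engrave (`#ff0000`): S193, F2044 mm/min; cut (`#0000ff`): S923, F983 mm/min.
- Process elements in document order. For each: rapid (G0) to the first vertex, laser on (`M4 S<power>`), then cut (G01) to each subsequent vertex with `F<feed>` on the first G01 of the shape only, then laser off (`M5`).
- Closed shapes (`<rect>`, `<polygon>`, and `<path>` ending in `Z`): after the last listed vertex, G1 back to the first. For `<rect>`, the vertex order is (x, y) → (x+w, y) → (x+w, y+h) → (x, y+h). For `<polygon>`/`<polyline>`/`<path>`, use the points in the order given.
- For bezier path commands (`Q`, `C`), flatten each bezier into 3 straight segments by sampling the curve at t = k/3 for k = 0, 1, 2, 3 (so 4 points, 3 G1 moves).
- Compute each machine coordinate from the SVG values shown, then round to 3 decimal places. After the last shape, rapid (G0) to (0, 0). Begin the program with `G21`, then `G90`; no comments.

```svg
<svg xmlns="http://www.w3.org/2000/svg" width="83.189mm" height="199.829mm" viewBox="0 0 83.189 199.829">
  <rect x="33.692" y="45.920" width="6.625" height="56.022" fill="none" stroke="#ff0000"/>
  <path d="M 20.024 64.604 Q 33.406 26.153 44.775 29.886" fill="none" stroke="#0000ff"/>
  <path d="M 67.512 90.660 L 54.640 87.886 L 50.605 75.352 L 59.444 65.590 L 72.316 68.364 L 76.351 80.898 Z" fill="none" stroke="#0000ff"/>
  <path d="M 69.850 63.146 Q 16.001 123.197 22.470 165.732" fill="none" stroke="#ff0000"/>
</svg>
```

G21
G90
G0 X33.692 Y153.909
M4 S193
G01 X40.317 Y153.909 F2044
G01 X40.317 Y97.887
G01 X33.692 Y97.887
G01 X33.692 Y153.909
M5
G0 X20.024 Y135.225
M4 S923
G01 X28.722 Y156.172 F983
G01 X36.972 Y167.745
G01 X44.775 Y169.943
M5
G0 X67.512 Y109.169
M4 S923
G01 X54.640 Y111.943 F983
G01 X50.605 Y124.477
G01 X59.444 Y134.239
G01 X72.316 Y131.465
G01 X76.351 Y118.931
G01 X67.512 Y109.169
M5
G0 X69.850 Y136.683
M4 S193
G01 X40.653 Y98.595 F2044
G01 X24.859 Y64.400
G01 X22.470 Y34.097
M5
G0 X0.000 Y0.000

1 u = 1 mm; y_m = 199.829 − y.

[1] `<rect>` rectangle, #ff0000→engrave S193 F2044: (33.692,153.909) → (40.317,153.909) → (40.317,97.887) → (33.692,97.887) → (33.692,153.909) (closed)

[2] `<path>` quadratic bezier, #0000ff→cut S923 F983: (20.024,135.225) → (28.722,156.172) → (36.972,167.745) → (44.775,169.943)

[3] `<path>` regular polygon, #0000ff→cut S923 F983: (67.512,109.169) → (54.640,111.943) → (50.605,124.477) → (59.444,134.239) → (72.316,131.465) → (76.351,118.931) → (67.512,109.169) (closed)

[4] `<path>` quadratic bezier, #ff0000→engrave S193 F2044: (69.850,136.683) → (40.653,98.595) → (24.859,64.400) → (22.470,34.097)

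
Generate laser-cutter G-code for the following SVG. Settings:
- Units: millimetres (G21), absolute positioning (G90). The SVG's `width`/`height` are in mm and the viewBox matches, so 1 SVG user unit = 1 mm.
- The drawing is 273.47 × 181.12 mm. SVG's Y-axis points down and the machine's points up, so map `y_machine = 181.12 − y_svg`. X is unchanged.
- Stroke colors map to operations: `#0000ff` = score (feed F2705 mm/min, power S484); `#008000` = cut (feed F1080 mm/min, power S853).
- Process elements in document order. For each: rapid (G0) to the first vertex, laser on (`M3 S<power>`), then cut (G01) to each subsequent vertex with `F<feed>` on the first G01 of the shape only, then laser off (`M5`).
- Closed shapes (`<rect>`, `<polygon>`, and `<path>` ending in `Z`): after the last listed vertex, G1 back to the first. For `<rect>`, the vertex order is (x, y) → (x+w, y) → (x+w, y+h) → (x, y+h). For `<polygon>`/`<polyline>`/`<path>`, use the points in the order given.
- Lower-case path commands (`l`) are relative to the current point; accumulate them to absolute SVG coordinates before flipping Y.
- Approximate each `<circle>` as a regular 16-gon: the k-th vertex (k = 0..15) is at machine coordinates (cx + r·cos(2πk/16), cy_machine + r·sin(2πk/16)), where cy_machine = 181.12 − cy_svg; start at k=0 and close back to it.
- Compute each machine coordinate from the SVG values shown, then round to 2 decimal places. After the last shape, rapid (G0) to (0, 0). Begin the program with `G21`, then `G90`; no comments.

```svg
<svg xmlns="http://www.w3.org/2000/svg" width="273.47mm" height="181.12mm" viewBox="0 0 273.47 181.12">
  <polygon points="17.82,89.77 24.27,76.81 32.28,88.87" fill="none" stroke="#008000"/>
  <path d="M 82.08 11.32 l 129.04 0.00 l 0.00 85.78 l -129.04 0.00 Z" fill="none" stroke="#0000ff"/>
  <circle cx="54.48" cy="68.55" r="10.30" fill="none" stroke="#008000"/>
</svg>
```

G21
G90
G0 X17.82 Y91.35
M3 S853
G01 X24.27 Y104.31 F1080
G01 X32.28 Y92.25
G01 X17.82 Y91.35
M5
G0 X82.08 Y169.80
M3 S484
G01 X211.12 Y169.80 F2705
G01 X211.12 Y84.02
G01 X82.08 Y84.02
G01 X82.08 Y169.80
M5
G0 X64.78 Y112.57
M3 S853
G01 X64.00 Y116.51 F1080
G01 X61.76 Y119.85
G01 X58.42 Y122.09
G01 X54.48 Y122.87
G01 X50.54 Y122.09
G01 X47.20 Y119.85
G01 X44.96 Y116.51
G01 X44.18 Y112.57
G01 X44.96 Y108.63
G01 X47.20 Y105.29
G01 X50.54 Y103.05
G01 X54.48 Y102.27
G01 X58.42 Y103.05
G01 X61.76 Y105.29
G01 X64.00 Y108.63
G01 X64.78 Y112.57
M5
G0 X0.00 Y0.00

viewBox `0 0 273.47 181.12` with mm width/height → 1 unit = 1 mm. Flip: y_m = 181.12 − y_svg.

**Shape 1** — `<polygon>` regular polygon, stroke `#008000` → cut (S853, F1080). Machine vertices: (17.82,91.35) → (24.27,104.31) → (32.28,92.25) → (17.82,91.35). Closed: final G1 returns to the first vertex.

**Shape 2** — `<path>` rectangle, stroke `#0000ff` → score (S484, F2705). Machine vertices: (82.08,169.80) → (211.12,169.80) → (211.12,84.02) → (82.08,84.02) → (82.08,169.80). Closed: final G1 returns to the first vertex.

**Shape 3** — `<circle>` circle, stroke `#008000` → cut (S853, F1080). Machine vertices: (64.78,112.57) → (64.00,116.51) → (61.76,119.85) → (58.42,122.09) → (54.48,122.87) → (50.54,122.09) → (47.20,119.85) → (44.96,116.51) → (44.18,112.57) → (44.96,108.63) → (47.20,105.29) → (50.54,103.05) → (54.48,102.27) → (58.42,103.05) → (61.76,105.29) → (64.00,108.63) → (64.78,112.57). Closed: final G1 returns to the first vertex.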